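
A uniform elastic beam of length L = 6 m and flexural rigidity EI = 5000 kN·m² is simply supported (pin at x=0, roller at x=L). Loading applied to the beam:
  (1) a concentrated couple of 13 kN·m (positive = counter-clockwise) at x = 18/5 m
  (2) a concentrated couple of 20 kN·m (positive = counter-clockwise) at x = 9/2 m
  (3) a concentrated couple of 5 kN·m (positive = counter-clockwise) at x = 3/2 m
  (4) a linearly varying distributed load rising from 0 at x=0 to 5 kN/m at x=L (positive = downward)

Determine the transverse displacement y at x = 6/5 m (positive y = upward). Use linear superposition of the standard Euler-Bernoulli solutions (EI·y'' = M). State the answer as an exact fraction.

y(6/5) = -1136007/125000000 m

Load 1 — applied couple M₀=13 kN·m at a=18/5 m (b=L-a=12/5):
  y_1 = (M₀x³/(6L)+C₁x)/EI  [x≤a] with C₁=M₀(3b²-L²)/(6L)=-169/25 = (13·(6/5)³/(6·6)+(-169/25)·(6/5))/5000 = -117/78125 m
Load 2 — applied couple M₀=20 kN·m at a=9/2 m (b=L-a=3/2):
  y_2 = (M₀x³/(6L)+C₁x)/EI  [x≤a] with C₁=M₀(3b²-L²)/(6L)=-65/4 = (20·(6/5)³/(6·6)+(-65/4)·(6/5))/5000 = -927/250000 m
Load 3 — applied couple M₀=5 kN·m at a=3/2 m (b=L-a=9/2):
  y_3 = (M₀x³/(6L)+C₁x)/EI  [x≤a] with C₁=M₀(3b²-L²)/(6L)=55/16 = (5·(6/5)³/(6·6)+(55/16)·(6/5))/5000 = 873/1000000 m
Load 4 — triangular load w₀=5 kN/m (0→w₀ over full span):
  y_4 = -w₀x(7L⁴-10L²x²+3x⁴)/(360LEI) = -5·(6/5)·(7·6⁴-10·6²·(6/5)²+3·(6/5)⁴)/(360·6·5000) = -9288/1953125 m
Superposition: y = Σ y_i = -1136007/125000000 m ≈ -0.009088 m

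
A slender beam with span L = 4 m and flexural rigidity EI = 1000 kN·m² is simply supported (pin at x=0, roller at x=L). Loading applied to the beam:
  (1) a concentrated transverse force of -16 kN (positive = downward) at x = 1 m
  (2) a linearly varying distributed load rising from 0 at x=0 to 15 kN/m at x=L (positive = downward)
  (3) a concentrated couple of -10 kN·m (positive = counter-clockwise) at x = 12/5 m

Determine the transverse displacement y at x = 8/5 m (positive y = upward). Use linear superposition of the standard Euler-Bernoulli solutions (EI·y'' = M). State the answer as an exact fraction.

Load 1 — point force P=-16 kN at a=1 m (b=L-a=3):
  y_1 = -Pa(L-x)(2Lx-a²-x²)/(6LEI)  [x>a] = -(-16)·1·(4-(8/5))·(2·4·(8/5)-1²-(8/5)²)/(6·4·1000) = 231/15625 m
Load 2 — triangular load w₀=15 kN/m (0→w₀ over full span):
  y_2 = -w₀x(7L⁴-10L²x²+3x⁴)/(360LEI) = -15·(8/5)·(7·4⁴-10·4²·(8/5)²+3·(8/5)⁴)/(360·4·1000) = -9128/390625 m
Load 3 — applied couple M₀=-10 kN·m at a=12/5 m (b=L-a=8/5):
  y_3 = (M₀x³/(6L)+C₁x)/EI  [x≤a] with C₁=M₀(3b²-L²)/(6L)=52/15 = ((-10)·(8/5)³/(6·4)+(52/15)·(8/5))/1000 = 12/3125 m
Superposition: y = Σ y_i = -1853/390625 m ≈ -0.004744 m

y(8/5) = -1853/390625 m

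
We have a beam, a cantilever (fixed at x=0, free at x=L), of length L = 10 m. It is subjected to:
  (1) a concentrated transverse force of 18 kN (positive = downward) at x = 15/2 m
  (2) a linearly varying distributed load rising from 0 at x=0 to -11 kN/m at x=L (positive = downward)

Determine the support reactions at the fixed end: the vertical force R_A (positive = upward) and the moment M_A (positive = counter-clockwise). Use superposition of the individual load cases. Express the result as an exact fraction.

R_A = -37 kN, M_A = -695/3 kN·m

Load 1 — point force P=18 kN at a=15/2 m (b=L-a=5/2):
  R_A = P = 18 kN
  M_A = Pa = 18·(15/2) = 135 kN·m
Load 2 — triangular load w₀=-11 kN/m (0→w₀ over full span):
  R_A = w₀L/2 = (-11)·10/2 = -55 kN
  M_A = w₀L²/3 = (-11)·10²/3 = -1100/3 kN·m
Superposition: R_A = -37 kN, M_A = -695/3 kN·m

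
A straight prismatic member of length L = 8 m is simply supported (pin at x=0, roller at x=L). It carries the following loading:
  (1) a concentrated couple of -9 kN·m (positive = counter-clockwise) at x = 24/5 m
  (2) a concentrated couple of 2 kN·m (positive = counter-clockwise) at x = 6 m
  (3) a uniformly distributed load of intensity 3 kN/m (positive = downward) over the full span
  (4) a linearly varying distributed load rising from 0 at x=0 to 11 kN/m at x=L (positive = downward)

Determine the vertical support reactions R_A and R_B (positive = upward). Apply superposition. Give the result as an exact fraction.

Load 1 — applied couple M₀=-9 kN·m at a=24/5 m (b=L-a=16/5):
  R_A = M₀/L = (-9)/8 = -9/8 kN
  R_B = -M₀/L = -(-9)/8 = 9/8 kN
Load 2 — applied couple M₀=2 kN·m at a=6 m (b=L-a=2):
  R_A = M₀/L = 2/8 = 1/4 kN
  R_B = -M₀/L = -2/8 = -1/4 kN
Load 3 — uniform load w=3 kN/m over full span:
  R_A = wL/2 = 3·8/2 = 12 kN
  R_B = wL/2 = 3·8/2 = 12 kN
Load 4 — triangular load w₀=11 kN/m (0→w₀ over full span):
  R_A = w₀L/6 = 11·8/6 = 44/3 kN
  R_B = w₀L/3 = 11·8/3 = 88/3 kN
Superposition: R_A = 619/24 kN, R_B = 1013/24 kN

R_A = 619/24 kN, R_B = 1013/24 kN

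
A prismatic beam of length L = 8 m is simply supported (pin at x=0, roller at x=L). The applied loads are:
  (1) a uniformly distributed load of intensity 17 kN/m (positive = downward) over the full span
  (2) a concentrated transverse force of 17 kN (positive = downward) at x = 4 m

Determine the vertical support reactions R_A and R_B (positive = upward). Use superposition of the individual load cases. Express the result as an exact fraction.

Load 1 — uniform load w=17 kN/m over full span:
  R_A = wL/2 = 17·8/2 = 68 kN
  R_B = wL/2 = 17·8/2 = 68 kN
Load 2 — point force P=17 kN at a=4 m (b=L-a=4):
  R_A = Pb/L = 17·4/8 = 17/2 kN
  R_B = Pa/L = 17·4/8 = 17/2 kN
Superposition: R_A = 153/2 kN, R_B = 153/2 kN

R_A = 153/2 kN, R_B = 153/2 kN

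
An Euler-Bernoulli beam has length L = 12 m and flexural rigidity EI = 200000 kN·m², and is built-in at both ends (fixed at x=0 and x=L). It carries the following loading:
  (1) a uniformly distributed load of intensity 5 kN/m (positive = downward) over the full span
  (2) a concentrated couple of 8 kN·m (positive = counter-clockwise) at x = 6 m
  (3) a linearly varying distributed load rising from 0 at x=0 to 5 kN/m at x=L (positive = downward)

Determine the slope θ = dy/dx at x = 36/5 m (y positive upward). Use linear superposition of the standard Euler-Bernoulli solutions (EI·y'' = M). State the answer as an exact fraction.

Load 1 — uniform load w=5 kN/m over full span:
  θ_1 = -wx(L-x)(L-2x)/(12EI) = -5·(36/5)·(12-(36/5))·(12-2·(36/5))/(12·200000) = 27/156250 rad
Load 2 — applied couple M₀=8 kN·m at a=6 m (b=L-a=6):
  θ_2 = (R_Ax²/2 - M_Ax - M₀(x-a))/EI  [x>a] with R_A=1, M_A=2 = (1·(36/5)²/2 - 2·(36/5) - 8·((36/5)-6))/200000 = 3/312500 rad
Load 3 — triangular load w₀=5 kN/m (0→w₀ over full span):
  θ_3 = -w₀(2x(L-x)(L-2x)(x+2L)+x²(L-x)²)/(120LEI) = -5·(2·(36/5)·(12-(36/5))·(12-2·(36/5))·((36/5)+2·12)+(36/5)²·(12-(36/5))²)/(120·12·200000) = 27/390625 rad
Superposition: θ = Σ θ_i = 393/1562500 rad ≈ 0.000252 rad

θ(36/5) = 393/1562500 rad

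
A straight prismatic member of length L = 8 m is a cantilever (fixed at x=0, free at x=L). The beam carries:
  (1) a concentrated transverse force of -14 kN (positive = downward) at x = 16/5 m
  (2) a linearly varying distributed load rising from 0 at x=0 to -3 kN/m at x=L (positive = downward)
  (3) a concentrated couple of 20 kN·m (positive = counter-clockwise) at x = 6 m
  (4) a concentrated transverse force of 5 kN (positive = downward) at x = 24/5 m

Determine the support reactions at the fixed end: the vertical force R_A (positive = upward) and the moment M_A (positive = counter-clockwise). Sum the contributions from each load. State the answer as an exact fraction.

R_A = -21 kN, M_A = -524/5 kN·m

Load 1 — point force P=-14 kN at a=16/5 m (b=L-a=24/5):
  R_A = P = (-14) = -14 kN
  M_A = Pa = (-14)·(16/5) = -224/5 kN·m
Load 2 — triangular load w₀=-3 kN/m (0→w₀ over full span):
  R_A = w₀L/2 = (-3)·8/2 = -12 kN
  M_A = w₀L²/3 = (-3)·8²/3 = -64 kN·m
Load 3 — applied couple M₀=20 kN·m at a=6 m (b=L-a=2):
  R_A = 0 kN
  M_A = -M₀ = -20 kN·m
Load 4 — point force P=5 kN at a=24/5 m (b=L-a=16/5):
  R_A = P = 5 kN
  M_A = Pa = 5·(24/5) = 24 kN·m
Superposition: R_A = -21 kN, M_A = -524/5 kN·m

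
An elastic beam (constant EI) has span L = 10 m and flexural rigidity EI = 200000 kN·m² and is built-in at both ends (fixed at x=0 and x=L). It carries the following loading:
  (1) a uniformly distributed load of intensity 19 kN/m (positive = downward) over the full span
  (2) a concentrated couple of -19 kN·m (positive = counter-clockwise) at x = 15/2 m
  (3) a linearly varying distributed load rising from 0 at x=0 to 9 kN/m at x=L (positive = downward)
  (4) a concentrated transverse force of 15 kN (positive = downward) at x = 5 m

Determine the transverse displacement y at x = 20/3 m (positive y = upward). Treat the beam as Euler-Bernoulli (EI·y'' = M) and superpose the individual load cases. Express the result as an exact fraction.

Load 1 — uniform load w=19 kN/m over full span:
  y_1 = -wx²(L-x)²/(24EI) = -19·(20/3)²·(10-(20/3))²/(24·200000) = -19/9720 m
Load 2 — applied couple M₀=-19 kN·m at a=15/2 m (b=L-a=5/2):
  y_2 = (R_Ax³/6 - M_Ax²/2)/EI  [x≤a] with R_A=-171/80, M_A=-95/16 = ((-171/80)·(20/3)³/6 - (-95/16)·(20/3)²/2)/200000 = 19/144000 m
Load 3 — triangular load w₀=9 kN/m (0→w₀ over full span):
  y_3 = -w₀x²(L-x)²(x+2L)/(120LEI) = -9·(20/3)²·(10-(20/3))²·((20/3)+2·10)/(120·10·200000) = -1/2025 m
Load 4 — point force P=15 kN at a=5 m (b=L-a=5):
  y_4 = -Pa²(L-x)²(3bL-(3b+a)(L-x))/(6L³EI)  [x>a] = -15·5²·(10-(20/3))²·(3·5·10-(3·5+5)·(10-(20/3)))/(6·10³·200000) = -1/3456 m
Superposition: y = Σ y_i = -2533/972000 m ≈ -0.002606 m

y(20/3) = -2533/972000 m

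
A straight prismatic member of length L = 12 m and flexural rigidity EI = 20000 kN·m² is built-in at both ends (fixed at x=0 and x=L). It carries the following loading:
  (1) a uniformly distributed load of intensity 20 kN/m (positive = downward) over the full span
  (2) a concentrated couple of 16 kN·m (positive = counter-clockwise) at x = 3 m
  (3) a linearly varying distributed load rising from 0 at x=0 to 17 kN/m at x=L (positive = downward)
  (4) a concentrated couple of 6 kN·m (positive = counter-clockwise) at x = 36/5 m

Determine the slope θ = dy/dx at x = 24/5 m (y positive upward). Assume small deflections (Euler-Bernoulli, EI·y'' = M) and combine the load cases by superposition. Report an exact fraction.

Load 1 — uniform load w=20 kN/m over full span:
  θ_1 = -wx(L-x)(L-2x)/(12EI) = -20·(24/5)·(12-(24/5))·(12-2·(24/5))/(12·20000) = -108/15625 rad
Load 2 — applied couple M₀=16 kN·m at a=3 m (b=L-a=9):
  θ_2 = (R_Ax²/2 - M_Ax - M₀(x-a))/EI  [x>a] with R_A=3/2, M_A=-3 = ((3/2)·(24/5)²/2 - (-3)·(24/5) - 16·((24/5)-3))/20000 = 9/62500 rad
Load 3 — triangular load w₀=17 kN/m (0→w₀ over full span):
  θ_3 = -w₀(2x(L-x)(L-2x)(x+2L)+x²(L-x)²)/(120LEI) = -17·(2·(24/5)·(12-(24/5))·(12-2·(24/5))·((24/5)+2·12)+(24/5)²·(12-(24/5))²)/(120·12·20000) = -1377/390625 rad
Load 4 — applied couple M₀=6 kN·m at a=36/5 m (b=L-a=24/5):
  θ_4 = (R_Ax²/2 - M_Ax)/EI  [x≤a] with R_A=18/25, M_A=48/25 = ((18/25)·(24/5)²/2 - (48/25)·(24/5))/20000 = -18/390625 rad
Superposition: θ = Σ θ_i = -3231/312500 rad ≈ -0.010339 rad

θ(24/5) = -3231/312500 rad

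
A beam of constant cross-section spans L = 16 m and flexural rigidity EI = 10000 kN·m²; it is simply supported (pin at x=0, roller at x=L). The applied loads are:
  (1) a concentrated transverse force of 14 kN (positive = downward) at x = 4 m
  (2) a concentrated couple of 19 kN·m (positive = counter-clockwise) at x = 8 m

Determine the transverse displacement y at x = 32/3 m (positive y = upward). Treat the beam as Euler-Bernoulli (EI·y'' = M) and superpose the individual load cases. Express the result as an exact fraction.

y(32/3) = -3142/50625 m

Load 1 — point force P=14 kN at a=4 m (b=L-a=12):
  y_1 = -Pa(L-x)(2Lx-a²-x²)/(6LEI)  [x>a] = -14·4·(16-(32/3))·(2·16·(32/3)-4²-(32/3)²)/(6·16·10000) = -3332/50625 m
Load 2 — applied couple M₀=19 kN·m at a=8 m (b=L-a=8):
  y_2 = (M₀x³/(6L)-M₀(x-a)²/2+C₁x)/EI  [x>a] with C₁=M₀(3b²-L²)/(6L)=-38/3 = (19·(32/3)³/(6·16)-19·((32/3)-8)²/2+(-38/3)·(32/3))/10000 = 38/10125 m
Superposition: y = Σ y_i = -3142/50625 m ≈ -0.062064 m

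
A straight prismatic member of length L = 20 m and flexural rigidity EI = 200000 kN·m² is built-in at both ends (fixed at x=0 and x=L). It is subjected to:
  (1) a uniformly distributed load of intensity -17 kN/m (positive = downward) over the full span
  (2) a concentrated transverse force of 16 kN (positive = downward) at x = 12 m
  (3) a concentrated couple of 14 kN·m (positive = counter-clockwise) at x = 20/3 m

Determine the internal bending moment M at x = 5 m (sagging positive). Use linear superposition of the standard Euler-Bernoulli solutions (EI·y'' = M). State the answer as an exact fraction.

Load 1 — uniform load w=-17 kN/m over full span:
  M_1 = wLx/2 - wL²/12 - wx²/2 = (-17)·20·5/2 - (-17)·20²/12 - (-17)·5²/2 = -425/6 kN·m
Load 2 — point force P=16 kN at a=12 m (b=L-a=8):
  M_2 = Pb²(3a+b)x/L³ - Pab²/L²  [x≤a] = 16·8²·(3·12+8)·5/20³ - 16·12·8²/20² = -64/25 kN·m
Load 3 — applied couple M₀=14 kN·m at a=20/3 m (b=L-a=40/3):
  M_3 = R_Ax - M_A  [x≤a] with R_A=14/15, M_A=0 = (14/15)·5 - 0 = 14/3 kN·m
Superposition: M = Σ M_i = -10309/150 kN·m ≈ -68.726667 kN·m

M(5) = -10309/150 kN·m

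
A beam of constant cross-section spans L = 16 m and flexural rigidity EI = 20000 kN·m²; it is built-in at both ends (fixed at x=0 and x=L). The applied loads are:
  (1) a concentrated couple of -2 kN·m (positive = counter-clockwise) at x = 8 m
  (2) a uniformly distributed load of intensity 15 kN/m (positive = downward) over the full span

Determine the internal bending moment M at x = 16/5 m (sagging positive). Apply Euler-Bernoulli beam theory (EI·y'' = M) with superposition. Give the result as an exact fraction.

Load 1 — applied couple M₀=-2 kN·m at a=8 m (b=L-a=8):
  M_1 = R_Ax - M_A  [x≤a] with R_A=-3/16, M_A=-1/2 = (-3/16)·(16/5) - (-1/2) = -1/10 kN·m
Load 2 — uniform load w=15 kN/m over full span:
  M_2 = wLx/2 - wL²/12 - wx²/2 = 15·16·(16/5)/2 - 15·16²/12 - 15·(16/5)²/2 = -64/5 kN·m
Superposition: M = Σ M_i = -129/10 kN·m ≈ -12.900000 kN·m

M(16/5) = -129/10 kN·m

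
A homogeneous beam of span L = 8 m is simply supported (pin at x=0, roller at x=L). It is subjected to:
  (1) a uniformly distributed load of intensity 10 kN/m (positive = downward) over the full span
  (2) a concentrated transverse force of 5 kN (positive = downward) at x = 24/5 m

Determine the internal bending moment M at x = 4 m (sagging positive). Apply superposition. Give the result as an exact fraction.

M(4) = 88 kN·m

Load 1 — uniform load w=10 kN/m over full span:
  M_1 = wx(L-x)/2 = 10·4·(8-4)/2 = 80 kN·m
Load 2 — point force P=5 kN at a=24/5 m (b=L-a=16/5):
  M_2 = Pbx/L  [x≤a] = 5·(16/5)·4/8 = 8 kN·m
Superposition: M = Σ M_i = 88 kN·m ≈ 88.000000 kN·m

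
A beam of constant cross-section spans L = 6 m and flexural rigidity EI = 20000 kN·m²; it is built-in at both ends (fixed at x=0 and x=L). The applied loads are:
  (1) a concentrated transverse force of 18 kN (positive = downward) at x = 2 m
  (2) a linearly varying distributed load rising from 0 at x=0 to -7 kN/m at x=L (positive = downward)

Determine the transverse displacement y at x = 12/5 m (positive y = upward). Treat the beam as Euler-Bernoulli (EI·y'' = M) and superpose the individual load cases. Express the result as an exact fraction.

Load 1 — point force P=18 kN at a=2 m (b=L-a=4):
  y_1 = -Pa²(L-x)²(3bL-(3b+a)(L-x))/(6L³EI)  [x>a] = -18·2²·(6-(12/5))²·(3·4·6-(3·4+2)·(6-(12/5)))/(6·6³·20000) = -243/312500 m
Load 2 — triangular load w₀=-7 kN/m (0→w₀ over full span):
  y_2 = -w₀x²(L-x)²(x+2L)/(120LEI) = -(-7)·(12/5)²·(6-(12/5))²·((12/5)+2·6)/(120·6·20000) = 5103/9765625 m
Superposition: y = Σ y_i = -9963/39062500 m ≈ -0.000255 m

y(12/5) = -9963/39062500 m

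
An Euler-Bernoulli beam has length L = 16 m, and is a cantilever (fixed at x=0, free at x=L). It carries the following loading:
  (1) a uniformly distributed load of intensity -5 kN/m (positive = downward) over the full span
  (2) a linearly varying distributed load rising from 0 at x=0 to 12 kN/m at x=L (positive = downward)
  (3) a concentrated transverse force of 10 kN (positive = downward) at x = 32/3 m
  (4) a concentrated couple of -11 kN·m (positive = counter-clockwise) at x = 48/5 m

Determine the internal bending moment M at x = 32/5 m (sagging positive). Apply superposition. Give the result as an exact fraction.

M(32/5) = -99613/375 kN·m

Load 1 — uniform load w=-5 kN/m over full span:
  M_1 = -w(L-x)²/2 = -(-5)·(16-(32/5))²/2 = 1152/5 kN·m
Load 2 — triangular load w₀=12 kN/m (0→w₀ over full span):
  M_2 = w₀Lx/2 - w₀L²/3 - w₀x³/(6L) = 12·16·(32/5)/2 - 12·16²/3 - 12·(32/5)³/(6·16) = -55296/125 kN·m
Load 3 — point force P=10 kN at a=32/3 m (b=L-a=16/3):
  M_3 = -P(a-x)  [x≤a] = -10·((32/3)-(32/5)) = -128/3 kN·m
Load 4 — applied couple M₀=-11 kN·m at a=48/5 m (b=L-a=32/5):
  M_4 = M₀  [x≤a] = (-11) = -11 kN·m
Superposition: M = Σ M_i = -99613/375 kN·m ≈ -265.634667 kN·m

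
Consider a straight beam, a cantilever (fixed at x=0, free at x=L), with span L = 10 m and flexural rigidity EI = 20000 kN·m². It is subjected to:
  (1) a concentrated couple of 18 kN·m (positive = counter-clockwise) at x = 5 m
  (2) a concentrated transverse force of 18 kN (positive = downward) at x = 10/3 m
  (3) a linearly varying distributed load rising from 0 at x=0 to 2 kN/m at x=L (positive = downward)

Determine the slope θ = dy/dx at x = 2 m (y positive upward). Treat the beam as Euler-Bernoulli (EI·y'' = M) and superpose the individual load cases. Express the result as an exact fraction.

Load 1 — applied couple M₀=18 kN·m at a=5 m (b=L-a=5):
  θ_1 = M₀x/EI  [x≤a] = 18·2/20000 = 9/5000 rad
Load 2 — point force P=18 kN at a=10/3 m (b=L-a=20/3):
  θ_2 = -Px(2a-x)/(2EI)  [x≤a] = -18·2·(2·(10/3)-2)/(2·20000) = -21/5000 rad
Load 3 — triangular load w₀=2 kN/m (0→w₀ over full span):
  θ_3 = (w₀Lx²/4-w₀L²x/3-w₀x⁴/(24L))/EI = (2·10·2²/4-2·10²·2/3-2·2⁴/(24·10))/20000 = -851/150000 rad
Superposition: θ = Σ θ_i = -1211/150000 rad ≈ -0.008073 rad

θ(2) = -1211/150000 rad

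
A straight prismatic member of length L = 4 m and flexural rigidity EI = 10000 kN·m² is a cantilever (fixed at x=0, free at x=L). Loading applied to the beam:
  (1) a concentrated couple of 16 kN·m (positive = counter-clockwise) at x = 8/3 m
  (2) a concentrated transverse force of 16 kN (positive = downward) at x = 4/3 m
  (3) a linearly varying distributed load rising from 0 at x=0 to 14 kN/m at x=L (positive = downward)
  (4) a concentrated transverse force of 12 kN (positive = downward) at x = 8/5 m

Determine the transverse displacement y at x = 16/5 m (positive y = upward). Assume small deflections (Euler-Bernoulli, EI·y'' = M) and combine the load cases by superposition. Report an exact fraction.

y(16/5) = -18958144/791015625 m

Load 1 — applied couple M₀=16 kN·m at a=8/3 m (b=L-a=4/3):
  y_1 = M₀a(2x-a)/(2EI)  [x>a] = 16·(8/3)·(2·(16/5)-(8/3))/(2·10000) = 224/28125 m
Load 2 — point force P=16 kN at a=4/3 m (b=L-a=8/3):
  y_2 = -Pa²(3x-a)/(6EI)  [x>a] = -16·(4/3)²·(3·(16/5)-(4/3))/(6·10000) = -992/253125 m
Load 3 — triangular load w₀=14 kN/m (0→w₀ over full span):
  y_3 = (w₀Lx³/12-w₀L²x²/6-w₀x⁵/(120L))/EI = (14·4·(16/5)³/12-14·4²·(16/5)²/6-14·(16/5)⁵/(120·4))/10000 = -700672/29296875 m
Load 4 — point force P=12 kN at a=8/5 m (b=L-a=12/5):
  y_4 = -Pa²(3x-a)/(6EI)  [x>a] = -12·(8/5)²·(3·(16/5)-(8/5))/(6·10000) = -64/15625 m
Superposition: y = Σ y_i = -18958144/791015625 m ≈ -0.023967 m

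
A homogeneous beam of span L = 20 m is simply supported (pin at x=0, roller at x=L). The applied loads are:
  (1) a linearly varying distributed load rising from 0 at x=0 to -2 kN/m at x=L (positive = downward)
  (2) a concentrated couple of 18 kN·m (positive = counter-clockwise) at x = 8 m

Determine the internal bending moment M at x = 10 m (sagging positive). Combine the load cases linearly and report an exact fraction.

M(10) = -59 kN·m

Load 1 — triangular load w₀=-2 kN/m (0→w₀ over full span):
  M_1 = w₀Lx/6 - w₀x³/(6L) = (-2)·20·10/6 - (-2)·10³/(6·20) = -50 kN·m
Load 2 — applied couple M₀=18 kN·m at a=8 m (b=L-a=12):
  M_2 = M₀x/L - M₀  [x>a] = 18·10/20 - 18 = -9 kN·m
Superposition: M = Σ M_i = -59 kN·m ≈ -59.000000 kN·m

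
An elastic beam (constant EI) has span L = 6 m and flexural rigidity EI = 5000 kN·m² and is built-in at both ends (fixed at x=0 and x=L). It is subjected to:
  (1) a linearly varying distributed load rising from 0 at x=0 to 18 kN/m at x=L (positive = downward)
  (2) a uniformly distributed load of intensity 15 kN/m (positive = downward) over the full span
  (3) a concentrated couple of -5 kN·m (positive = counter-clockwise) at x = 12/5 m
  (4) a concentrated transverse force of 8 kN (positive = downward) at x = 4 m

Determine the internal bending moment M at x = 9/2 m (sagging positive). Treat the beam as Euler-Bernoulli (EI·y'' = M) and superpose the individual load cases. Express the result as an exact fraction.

M(9/2) = 1921/144 kN·m

Load 1 — triangular load w₀=18 kN/m (0→w₀ over full span):
  M_1 = 3w₀Lx/20 - w₀L²/30 - w₀x³/(6L) = 3·18·6·(9/2)/20 - 18·6²/30 - 18·(9/2)³/(6·6) = 459/80 kN·m
Load 2 — uniform load w=15 kN/m over full span:
  M_2 = wLx/2 - wL²/12 - wx²/2 = 15·6·(9/2)/2 - 15·6²/12 - 15·(9/2)²/2 = 45/8 kN·m
Load 3 — applied couple M₀=-5 kN·m at a=12/5 m (b=L-a=18/5):
  M_3 = R_Ax - M_A - M₀  [x>a] with R_A=-6/5, M_A=-3/5 = (-6/5)·(9/2) - (-3/5) - (-5) = 1/5 kN·m
Load 4 — point force P=8 kN at a=4 m (b=L-a=2):
  M_4 = Pa²(a+3b)(L-x)/L³ - Pa²b/L²  [x>a] = 8·4²·(4+3·2)·(6-(9/2))/6³ - 8·4²·2/6² = 16/9 kN·m
Superposition: M = Σ M_i = 1921/144 kN·m ≈ 13.340278 kN·m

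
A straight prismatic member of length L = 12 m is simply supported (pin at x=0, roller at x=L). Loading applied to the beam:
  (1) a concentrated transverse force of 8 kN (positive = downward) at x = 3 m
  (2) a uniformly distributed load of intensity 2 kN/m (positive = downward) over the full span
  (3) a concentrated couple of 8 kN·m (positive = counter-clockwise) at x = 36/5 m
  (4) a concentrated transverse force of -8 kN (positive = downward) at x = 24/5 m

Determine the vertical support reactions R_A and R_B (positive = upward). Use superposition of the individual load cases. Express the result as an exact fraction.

Load 1 — point force P=8 kN at a=3 m (b=L-a=9):
  R_A = Pb/L = 8·9/12 = 6 kN
  R_B = Pa/L = 8·3/12 = 2 kN
Load 2 — uniform load w=2 kN/m over full span:
  R_A = wL/2 = 2·12/2 = 12 kN
  R_B = wL/2 = 2·12/2 = 12 kN
Load 3 — applied couple M₀=8 kN·m at a=36/5 m (b=L-a=24/5):
  R_A = M₀/L = 8/12 = 2/3 kN
  R_B = -M₀/L = -8/12 = -2/3 kN
Load 4 — point force P=-8 kN at a=24/5 m (b=L-a=36/5):
  R_A = Pb/L = (-8)·(36/5)/12 = -24/5 kN
  R_B = Pa/L = (-8)·(24/5)/12 = -16/5 kN
Superposition: R_A = 208/15 kN, R_B = 152/15 kN

R_A = 208/15 kN, R_B = 152/15 kN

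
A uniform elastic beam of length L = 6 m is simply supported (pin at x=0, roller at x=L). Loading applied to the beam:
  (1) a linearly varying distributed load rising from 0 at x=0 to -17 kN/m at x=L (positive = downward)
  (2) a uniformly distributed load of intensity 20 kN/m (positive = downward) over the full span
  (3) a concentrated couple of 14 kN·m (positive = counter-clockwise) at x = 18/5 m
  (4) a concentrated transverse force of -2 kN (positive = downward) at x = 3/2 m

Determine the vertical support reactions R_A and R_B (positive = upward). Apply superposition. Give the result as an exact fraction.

R_A = 263/6 kN, R_B = 139/6 kN

Load 1 — triangular load w₀=-17 kN/m (0→w₀ over full span):
  R_A = w₀L/6 = (-17)·6/6 = -17 kN
  R_B = w₀L/3 = (-17)·6/3 = -34 kN
Load 2 — uniform load w=20 kN/m over full span:
  R_A = wL/2 = 20·6/2 = 60 kN
  R_B = wL/2 = 20·6/2 = 60 kN
Load 3 — applied couple M₀=14 kN·m at a=18/5 m (b=L-a=12/5):
  R_A = M₀/L = 14/6 = 7/3 kN
  R_B = -M₀/L = -14/6 = -7/3 kN
Load 4 — point force P=-2 kN at a=3/2 m (b=L-a=9/2):
  R_A = Pb/L = (-2)·(9/2)/6 = -3/2 kN
  R_B = Pa/L = (-2)·(3/2)/6 = -1/2 kN
Superposition: R_A = 263/6 kN, R_B = 139/6 kN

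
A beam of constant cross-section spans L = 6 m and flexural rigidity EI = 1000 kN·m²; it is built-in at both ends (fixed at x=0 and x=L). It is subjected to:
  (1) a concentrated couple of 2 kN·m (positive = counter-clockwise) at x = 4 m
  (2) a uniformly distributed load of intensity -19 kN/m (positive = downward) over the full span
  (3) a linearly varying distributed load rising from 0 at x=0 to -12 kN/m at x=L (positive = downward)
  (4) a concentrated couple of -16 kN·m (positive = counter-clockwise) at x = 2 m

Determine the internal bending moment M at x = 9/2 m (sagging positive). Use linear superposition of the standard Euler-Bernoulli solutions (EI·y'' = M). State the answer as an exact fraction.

Load 1 — applied couple M₀=2 kN·m at a=4 m (b=L-a=2):
  M_1 = R_Ax - M_A - M₀  [x>a] with R_A=4/9, M_A=2/3 = (4/9)·(9/2) - (2/3) - 2 = -2/3 kN·m
Load 2 — uniform load w=-19 kN/m over full span:
  M_2 = wLx/2 - wL²/12 - wx²/2 = (-19)·6·(9/2)/2 - (-19)·6²/12 - (-19)·(9/2)²/2 = -57/8 kN·m
Load 3 — triangular load w₀=-12 kN/m (0→w₀ over full span):
  M_3 = 3w₀Lx/20 - w₀L²/30 - w₀x³/(6L) = 3·(-12)·6·(9/2)/20 - (-12)·6²/30 - (-12)·(9/2)³/(6·6) = -153/40 kN·m
Load 4 — applied couple M₀=-16 kN·m at a=2 m (b=L-a=4):
  M_4 = R_Ax - M_A - M₀  [x>a] with R_A=-32/9, M_A=0 = (-32/9)·(9/2) - 0 - (-16) = 0 kN·m
Superposition: M = Σ M_i = -697/60 kN·m ≈ -11.616667 kN·m

M(9/2) = -697/60 kN·m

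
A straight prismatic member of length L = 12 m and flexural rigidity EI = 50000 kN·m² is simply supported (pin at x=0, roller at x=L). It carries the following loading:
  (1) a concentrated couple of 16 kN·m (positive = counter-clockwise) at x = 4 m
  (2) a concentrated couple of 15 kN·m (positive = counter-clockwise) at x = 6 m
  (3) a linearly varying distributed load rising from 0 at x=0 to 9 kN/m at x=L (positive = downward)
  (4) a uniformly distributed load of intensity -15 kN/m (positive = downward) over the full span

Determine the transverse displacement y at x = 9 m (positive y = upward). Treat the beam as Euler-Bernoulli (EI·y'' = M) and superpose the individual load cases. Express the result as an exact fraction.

y(9) = 65819/1600000 m

Load 1 — applied couple M₀=16 kN·m at a=4 m (b=L-a=8):
  y_1 = (M₀x³/(6L)-M₀(x-a)²/2+C₁x)/EI  [x>a] with C₁=M₀(3b²-L²)/(6L)=32/3 = (16·9³/(6·12)-16·(9-4)²/2+(32/3)·9)/50000 = 29/25000 m
Load 2 — applied couple M₀=15 kN·m at a=6 m (b=L-a=6):
  y_2 = (M₀x³/(6L)-M₀(x-a)²/2+C₁x)/EI  [x>a] with C₁=M₀(3b²-L²)/(6L)=-15/2 = (15·9³/(6·12)-15·(9-6)²/2+(-15/2)·9)/50000 = 27/80000 m
Load 3 — triangular load w₀=9 kN/m (0→w₀ over full span):
  y_3 = -w₀x(7L⁴-10L²x²+3x⁴)/(360LEI) = -9·9·(7·12⁴-10·12²·9²+3·9⁴)/(360·12·50000) = -28917/1600000 m
Load 4 — uniform load w=-15 kN/m over full span:
  y_4 = -wx(L³-2Lx²+x³)/(24EI) = -(-15)·9·(12³-2·12·9²+9³)/(24·50000) = 4617/80000 m
Superposition: y = Σ y_i = 65819/1600000 m ≈ 0.041137 m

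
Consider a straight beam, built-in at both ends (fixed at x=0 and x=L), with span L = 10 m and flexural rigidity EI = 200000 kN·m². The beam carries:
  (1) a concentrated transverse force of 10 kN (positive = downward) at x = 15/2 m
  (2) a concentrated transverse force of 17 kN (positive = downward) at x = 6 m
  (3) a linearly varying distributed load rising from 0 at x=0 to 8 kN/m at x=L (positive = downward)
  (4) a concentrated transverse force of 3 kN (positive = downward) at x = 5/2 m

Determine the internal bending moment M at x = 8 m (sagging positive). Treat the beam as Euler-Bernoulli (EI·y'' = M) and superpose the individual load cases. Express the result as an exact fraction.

Load 1 — point force P=10 kN at a=15/2 m (b=L-a=5/2):
  M_1 = Pa²(a+3b)(L-x)/L³ - Pa²b/L²  [x>a] = 10·(15/2)²·((15/2)+3·(5/2))·(10-8)/10³ - 10·(15/2)²·(5/2)/10² = 45/16 kN·m
Load 2 — point force P=17 kN at a=6 m (b=L-a=4):
  M_2 = Pa²(a+3b)(L-x)/L³ - Pa²b/L²  [x>a] = 17·6²·(6+3·4)·(10-8)/10³ - 17·6²·4/10² = -306/125 kN·m
Load 3 — triangular load w₀=8 kN/m (0→w₀ over full span):
  M_3 = 3w₀Lx/20 - w₀L²/30 - w₀x³/(6L) = 3·8·10·8/20 - 8·10²/30 - 8·8³/(6·10) = 16/15 kN·m
Load 4 — point force P=3 kN at a=5/2 m (b=L-a=15/2):
  M_4 = Pa²(a+3b)(L-x)/L³ - Pa²b/L²  [x>a] = 3·(5/2)²·((5/2)+3·(15/2))·(10-8)/10³ - 3·(5/2)²·(15/2)/10² = -15/32 kN·m
Superposition: M = Σ M_i = 11549/12000 kN·m ≈ 0.962417 kN·m

M(8) = 11549/12000 kN·m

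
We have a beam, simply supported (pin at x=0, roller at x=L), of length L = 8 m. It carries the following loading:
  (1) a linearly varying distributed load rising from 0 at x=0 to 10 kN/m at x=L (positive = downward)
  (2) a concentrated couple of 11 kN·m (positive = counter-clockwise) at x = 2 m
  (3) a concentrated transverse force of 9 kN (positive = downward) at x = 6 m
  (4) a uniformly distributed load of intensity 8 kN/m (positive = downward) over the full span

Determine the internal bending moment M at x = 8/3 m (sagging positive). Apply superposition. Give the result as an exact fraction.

M(8/3) = 7060/81 kN·m

Load 1 — triangular load w₀=10 kN/m (0→w₀ over full span):
  M_1 = w₀Lx/6 - w₀x³/(6L) = 10·8·(8/3)/6 - 10·(8/3)³/(6·8) = 2560/81 kN·m
Load 2 — applied couple M₀=11 kN·m at a=2 m (b=L-a=6):
  M_2 = M₀x/L - M₀  [x>a] = 11·(8/3)/8 - 11 = -22/3 kN·m
Load 3 — point force P=9 kN at a=6 m (b=L-a=2):
  M_3 = Pbx/L  [x≤a] = 9·2·(8/3)/8 = 6 kN·m
Load 4 — uniform load w=8 kN/m over full span:
  M_4 = wx(L-x)/2 = 8·(8/3)·(8-(8/3))/2 = 512/9 kN·m
Superposition: M = Σ M_i = 7060/81 kN·m ≈ 87.160494 kN·m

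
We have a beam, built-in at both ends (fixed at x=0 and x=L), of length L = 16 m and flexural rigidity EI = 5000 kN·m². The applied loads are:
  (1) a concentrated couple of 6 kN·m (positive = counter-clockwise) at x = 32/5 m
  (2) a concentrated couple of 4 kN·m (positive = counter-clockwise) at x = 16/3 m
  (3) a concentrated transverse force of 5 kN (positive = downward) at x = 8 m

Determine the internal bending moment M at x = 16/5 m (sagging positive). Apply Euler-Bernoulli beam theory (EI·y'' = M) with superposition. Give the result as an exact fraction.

M(16/5) = 28/375 kN·m

Load 1 — applied couple M₀=6 kN·m at a=32/5 m (b=L-a=48/5):
  M_1 = R_Ax - M_A  [x≤a] with R_A=27/50, M_A=18/25 = (27/50)·(16/5) - (18/25) = 126/125 kN·m
Load 2 — applied couple M₀=4 kN·m at a=16/3 m (b=L-a=32/3):
  M_2 = R_Ax - M_A  [x≤a] with R_A=1/3, M_A=0 = (1/3)·(16/5) - 0 = 16/15 kN·m
Load 3 — point force P=5 kN at a=8 m (b=L-a=8):
  M_3 = Pb²(3a+b)x/L³ - Pab²/L²  [x≤a] = 5·8²·(3·8+8)·(16/5)/16³ - 5·8·8²/16² = -2 kN·m
Superposition: M = Σ M_i = 28/375 kN·m ≈ 0.074667 kN·m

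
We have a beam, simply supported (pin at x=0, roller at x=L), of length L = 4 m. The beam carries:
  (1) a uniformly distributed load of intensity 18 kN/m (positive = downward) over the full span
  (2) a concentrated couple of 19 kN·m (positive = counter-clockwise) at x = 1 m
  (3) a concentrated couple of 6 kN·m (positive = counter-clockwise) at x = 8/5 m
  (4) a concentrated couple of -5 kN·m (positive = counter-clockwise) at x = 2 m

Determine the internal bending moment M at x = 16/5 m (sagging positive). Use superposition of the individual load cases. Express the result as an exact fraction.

M(16/5) = 476/25 kN·m

Load 1 — uniform load w=18 kN/m over full span:
  M_1 = wx(L-x)/2 = 18·(16/5)·(4-(16/5))/2 = 576/25 kN·m
Load 2 — applied couple M₀=19 kN·m at a=1 m (b=L-a=3):
  M_2 = M₀x/L - M₀  [x>a] = 19·(16/5)/4 - 19 = -19/5 kN·m
Load 3 — applied couple M₀=6 kN·m at a=8/5 m (b=L-a=12/5):
  M_3 = M₀x/L - M₀  [x>a] = 6·(16/5)/4 - 6 = -6/5 kN·m
Load 4 — applied couple M₀=-5 kN·m at a=2 m (b=L-a=2):
  M_4 = M₀x/L - M₀  [x>a] = (-5)·(16/5)/4 - (-5) = 1 kN·m
Superposition: M = Σ M_i = 476/25 kN·m ≈ 19.040000 kN·m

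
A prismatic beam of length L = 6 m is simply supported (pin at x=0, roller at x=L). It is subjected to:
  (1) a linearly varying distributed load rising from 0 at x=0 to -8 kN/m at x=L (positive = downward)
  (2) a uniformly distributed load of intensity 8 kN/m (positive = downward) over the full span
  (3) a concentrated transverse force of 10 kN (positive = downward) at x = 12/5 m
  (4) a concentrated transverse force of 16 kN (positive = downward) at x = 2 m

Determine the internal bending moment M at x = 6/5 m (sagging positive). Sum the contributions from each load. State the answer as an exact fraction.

M(6/5) = 4228/125 kN·m

Load 1 — triangular load w₀=-8 kN/m (0→w₀ over full span):
  M_1 = w₀Lx/6 - w₀x³/(6L) = (-8)·6·(6/5)/6 - (-8)·(6/5)³/(6·6) = -1152/125 kN·m
Load 2 — uniform load w=8 kN/m over full span:
  M_2 = wx(L-x)/2 = 8·(6/5)·(6-(6/5))/2 = 576/25 kN·m
Load 3 — point force P=10 kN at a=12/5 m (b=L-a=18/5):
  M_3 = Pbx/L  [x≤a] = 10·(18/5)·(6/5)/6 = 36/5 kN·m
Load 4 — point force P=16 kN at a=2 m (b=L-a=4):
  M_4 = Pbx/L  [x≤a] = 16·4·(6/5)/6 = 64/5 kN·m
Superposition: M = Σ M_i = 4228/125 kN·m ≈ 33.824000 kN·m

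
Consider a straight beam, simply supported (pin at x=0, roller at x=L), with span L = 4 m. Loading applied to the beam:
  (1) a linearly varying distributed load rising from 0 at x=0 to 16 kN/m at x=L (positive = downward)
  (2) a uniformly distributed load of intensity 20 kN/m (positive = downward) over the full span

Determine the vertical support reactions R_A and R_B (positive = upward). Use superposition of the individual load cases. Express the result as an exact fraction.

R_A = 152/3 kN, R_B = 184/3 kN

Load 1 — triangular load w₀=16 kN/m (0→w₀ over full span):
  R_A = w₀L/6 = 16·4/6 = 32/3 kN
  R_B = w₀L/3 = 16·4/3 = 64/3 kN
Load 2 — uniform load w=20 kN/m over full span:
  R_A = wL/2 = 20·4/2 = 40 kN
  R_B = wL/2 = 20·4/2 = 40 kN
Superposition: R_A = 152/3 kN, R_B = 184/3 kN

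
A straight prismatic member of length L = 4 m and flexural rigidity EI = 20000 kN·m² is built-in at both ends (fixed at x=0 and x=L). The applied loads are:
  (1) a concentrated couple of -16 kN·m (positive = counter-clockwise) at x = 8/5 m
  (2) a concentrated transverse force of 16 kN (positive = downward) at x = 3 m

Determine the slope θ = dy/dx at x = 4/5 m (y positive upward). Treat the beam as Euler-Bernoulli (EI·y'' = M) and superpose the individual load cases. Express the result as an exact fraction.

θ(4/5) = -149/1562500 rad

Load 1 — applied couple M₀=-16 kN·m at a=8/5 m (b=L-a=12/5):
  θ_1 = (R_Ax²/2 - M_Ax)/EI  [x≤a] with R_A=-144/25, M_A=-48/25 = ((-144/25)·(4/5)²/2 - (-48/25)·(4/5))/20000 = -6/390625 rad
Load 2 — point force P=16 kN at a=3 m (b=L-a=1):
  θ_2 = -Pb²x(2aL-(3a+b)x)/(2L³EI)  [x≤a] = -16·1²·(4/5)·(2·3·4-(3·3+1)·(4/5))/(2·4³·20000) = -1/12500 rad
Superposition: θ = Σ θ_i = -149/1562500 rad ≈ -0.000095 rad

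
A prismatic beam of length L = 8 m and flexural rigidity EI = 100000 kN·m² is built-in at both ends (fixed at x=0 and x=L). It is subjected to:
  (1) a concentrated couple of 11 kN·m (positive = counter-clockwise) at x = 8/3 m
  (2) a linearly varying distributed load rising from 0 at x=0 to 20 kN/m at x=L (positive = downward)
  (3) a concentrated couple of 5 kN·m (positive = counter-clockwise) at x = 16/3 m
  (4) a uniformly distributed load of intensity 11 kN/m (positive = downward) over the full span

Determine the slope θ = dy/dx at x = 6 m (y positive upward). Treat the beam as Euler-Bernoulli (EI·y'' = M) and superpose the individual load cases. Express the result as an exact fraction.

Load 1 — applied couple M₀=11 kN·m at a=8/3 m (b=L-a=16/3):
  θ_1 = (R_Ax²/2 - M_Ax - M₀(x-a))/EI  [x>a] with R_A=11/6, M_A=0 = ((11/6)·6²/2 - 0·6 - 11·(6-(8/3)))/100000 = -11/300000 rad
Load 2 — triangular load w₀=20 kN/m (0→w₀ over full span):
  θ_2 = -w₀(2x(L-x)(L-2x)(x+2L)+x²(L-x)²)/(120LEI) = -20·(2·6·(8-6)·(8-2·6)·(6+2·8)+6²·(8-6)²)/(120·8·100000) = 41/100000 rad
Load 3 — applied couple M₀=5 kN·m at a=16/3 m (b=L-a=8/3):
  θ_3 = (R_Ax²/2 - M_Ax - M₀(x-a))/EI  [x>a] with R_A=5/6, M_A=5/3 = ((5/6)·6²/2 - (5/3)·6 - 5·(6-(16/3)))/100000 = 1/60000 rad
Load 4 — uniform load w=11 kN/m over full span:
  θ_4 = -wx(L-x)(L-2x)/(12EI) = -11·6·(8-6)·(8-2·6)/(12·100000) = 11/25000 rad
Superposition: θ = Σ θ_i = 83/100000 rad ≈ 0.000830 rad

θ(6) = 83/100000 rad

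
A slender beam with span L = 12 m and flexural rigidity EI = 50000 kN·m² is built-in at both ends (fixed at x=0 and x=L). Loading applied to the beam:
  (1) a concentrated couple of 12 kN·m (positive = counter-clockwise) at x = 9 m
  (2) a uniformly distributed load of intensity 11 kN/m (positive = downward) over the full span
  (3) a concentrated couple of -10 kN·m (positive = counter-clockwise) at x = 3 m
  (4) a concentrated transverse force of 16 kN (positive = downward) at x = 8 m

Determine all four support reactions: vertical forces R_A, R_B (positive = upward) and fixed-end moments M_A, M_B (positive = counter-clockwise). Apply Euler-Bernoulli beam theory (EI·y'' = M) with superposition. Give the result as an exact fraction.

R_A = 30385/432 kN, M_A = 10933/72 kN·m, R_B = 33551/432 kN, M_B = -11939/72 kN·m

Load 1 — applied couple M₀=12 kN·m at a=9 m (b=L-a=3):
  R_A = 6M₀ab/L³ = 6·12·9·3/12³ = 9/8 kN
  M_A = M₀b(2a-b)/L² = 12·3·(2·9-3)/12² = 15/4 kN·m
  R_B = -6M₀ab/L³ = -6·12·9·3/12³ = -9/8 kN
  M_B = M₀a(2b-a)/L² = 12·9·(2·3-9)/12² = -9/4 kN·m
Load 2 — uniform load w=11 kN/m over full span:
  R_A = wL/2 = 11·12/2 = 66 kN
  M_A = wL²/12 = 11·12²/12 = 132 kN·m
  R_B = wL/2 = 11·12/2 = 66 kN
  M_B = -wL²/12 = -11·12²/12 = -132 kN·m
Load 3 — applied couple M₀=-10 kN·m at a=3 m (b=L-a=9):
  R_A = 6M₀ab/L³ = 6·(-10)·3·9/12³ = -15/16 kN
  M_A = M₀b(2a-b)/L² = (-10)·9·(2·3-9)/12² = 15/8 kN·m
  R_B = -6M₀ab/L³ = -6·(-10)·3·9/12³ = 15/16 kN
  M_B = M₀a(2b-a)/L² = (-10)·3·(2·9-3)/12² = -25/8 kN·m
Load 4 — point force P=16 kN at a=8 m (b=L-a=4):
  R_A = Pb²(3a+b)/L³ = 16·4²·(3·8+4)/12³ = 112/27 kN
  M_A = Pab²/L² = 16·8·4²/12² = 128/9 kN·m
  R_B = Pa²(a+3b)/L³ = 16·8²·(8+3·4)/12³ = 320/27 kN
  M_B = -Pa²b/L² = -16·8²·4/12² = -256/9 kN·m
Superposition: R_A = 30385/432 kN, M_A = 10933/72 kN·m, R_B = 33551/432 kN, M_B = -11939/72 kN·m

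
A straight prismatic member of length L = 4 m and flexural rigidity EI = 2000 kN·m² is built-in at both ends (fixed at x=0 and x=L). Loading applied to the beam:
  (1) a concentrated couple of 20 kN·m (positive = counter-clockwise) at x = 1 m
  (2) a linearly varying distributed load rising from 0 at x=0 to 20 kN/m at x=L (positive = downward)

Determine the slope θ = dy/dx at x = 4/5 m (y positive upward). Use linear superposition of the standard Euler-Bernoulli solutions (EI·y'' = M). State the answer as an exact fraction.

Load 1 — applied couple M₀=20 kN·m at a=1 m (b=L-a=3):
  θ_1 = (R_Ax²/2 - M_Ax)/EI  [x≤a] with R_A=45/8, M_A=-15/4 = ((45/8)·(4/5)²/2 - (-15/4)·(4/5))/2000 = 3/1250 rad
Load 2 — triangular load w₀=20 kN/m (0→w₀ over full span):
  θ_2 = -w₀(2x(L-x)(L-2x)(x+2L)+x²(L-x)²)/(120LEI) = -20·(2·(4/5)·(4-(4/5))·(4-2·(4/5))·((4/5)+2·4)+(4/5)²·(4-(4/5))²)/(120·4·2000) = -112/46875 rad
Superposition: θ = Σ θ_i = 1/93750 rad ≈ 0.000011 rad

θ(4/5) = 1/93750 rad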